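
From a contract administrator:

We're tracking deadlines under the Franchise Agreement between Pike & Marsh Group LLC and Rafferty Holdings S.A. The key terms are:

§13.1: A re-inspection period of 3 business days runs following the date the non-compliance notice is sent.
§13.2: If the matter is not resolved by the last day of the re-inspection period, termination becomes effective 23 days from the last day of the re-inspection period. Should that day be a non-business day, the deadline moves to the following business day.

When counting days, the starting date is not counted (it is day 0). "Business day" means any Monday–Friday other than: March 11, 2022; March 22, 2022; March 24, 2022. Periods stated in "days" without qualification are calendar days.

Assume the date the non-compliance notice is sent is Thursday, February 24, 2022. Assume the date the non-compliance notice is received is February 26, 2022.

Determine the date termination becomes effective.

March 25, 2022

The last day of the re-inspection period: counting 3 business days from Thursday, February 24, 2022 (Feb 25, Feb 28, Mar 1, skipping weekends) reaches Tuesday, March 1, 2022.
The date termination becomes effective: March 1, 2022 + 23 days = March 24, 2022. That falls on Thursday, a listed holiday, so it rolls to the next business day, Friday, March 25, 2022.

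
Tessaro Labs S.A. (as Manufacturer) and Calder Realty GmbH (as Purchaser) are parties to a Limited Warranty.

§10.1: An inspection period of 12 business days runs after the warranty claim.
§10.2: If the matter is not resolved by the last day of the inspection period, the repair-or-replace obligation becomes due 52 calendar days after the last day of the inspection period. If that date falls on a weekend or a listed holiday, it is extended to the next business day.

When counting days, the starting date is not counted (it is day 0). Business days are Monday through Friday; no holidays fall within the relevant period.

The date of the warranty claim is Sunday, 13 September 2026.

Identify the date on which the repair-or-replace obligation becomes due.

From Sunday, 13 September 2026, 12 business days (Sep 14, Sep 15, Sep 16, Sep 17, …, Sep 25, Sep 28, Sep 29, skipping weekends) brings us to Tuesday, 29 September 2026, which is the last day of the inspection period.
The date on which the repair-or-replace obligation becomes due: 52 calendar days after 29 September 2026 is 20 November 2026. 20 November 2026 is a Friday, so no roll-forward applies.

20 November 2026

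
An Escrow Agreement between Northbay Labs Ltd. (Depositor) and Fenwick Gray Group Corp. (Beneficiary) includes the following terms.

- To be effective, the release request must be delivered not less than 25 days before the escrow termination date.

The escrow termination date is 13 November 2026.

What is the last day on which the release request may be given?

13 November 2026 minus 25 days is 19 October 2026.

19 October 2026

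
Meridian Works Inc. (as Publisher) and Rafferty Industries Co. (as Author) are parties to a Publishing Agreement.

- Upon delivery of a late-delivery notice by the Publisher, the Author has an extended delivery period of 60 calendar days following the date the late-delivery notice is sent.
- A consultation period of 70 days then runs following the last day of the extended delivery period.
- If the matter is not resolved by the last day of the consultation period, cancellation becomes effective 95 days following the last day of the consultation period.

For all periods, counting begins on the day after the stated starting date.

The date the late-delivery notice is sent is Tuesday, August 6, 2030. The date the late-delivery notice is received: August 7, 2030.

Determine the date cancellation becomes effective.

Adding 60 calendar days to August 6, 2030 gives October 5, 2030, which is the last day of the extended delivery period.
Adding 70 calendar days to October 5, 2030 gives December 14, 2030, which is the last day of the consultation period.
The date cancellation becomes effective: 95 calendar days after December 14, 2030 is March 19, 2031.

March 19, 2031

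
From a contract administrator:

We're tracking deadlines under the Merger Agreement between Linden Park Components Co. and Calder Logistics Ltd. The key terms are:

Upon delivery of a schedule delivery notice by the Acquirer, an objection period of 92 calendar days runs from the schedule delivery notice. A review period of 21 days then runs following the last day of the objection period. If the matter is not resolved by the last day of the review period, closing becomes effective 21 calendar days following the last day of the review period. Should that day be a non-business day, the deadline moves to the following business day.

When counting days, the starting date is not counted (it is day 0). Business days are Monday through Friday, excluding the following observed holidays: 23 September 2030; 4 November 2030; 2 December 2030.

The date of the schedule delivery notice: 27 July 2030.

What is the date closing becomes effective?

The last day of the objection period: 27 July 2030 + 92 days = 27 October 2030.
Adding 21 calendar days to 27 October 2030 gives 17 November 2030, which is the last day of the review period.
The date closing becomes effective: 21 calendar days after 17 November 2030 is 8 December 2030. That falls on a Sunday, so it rolls to the next business day, Monday, 9 December 2030.

9 December 2030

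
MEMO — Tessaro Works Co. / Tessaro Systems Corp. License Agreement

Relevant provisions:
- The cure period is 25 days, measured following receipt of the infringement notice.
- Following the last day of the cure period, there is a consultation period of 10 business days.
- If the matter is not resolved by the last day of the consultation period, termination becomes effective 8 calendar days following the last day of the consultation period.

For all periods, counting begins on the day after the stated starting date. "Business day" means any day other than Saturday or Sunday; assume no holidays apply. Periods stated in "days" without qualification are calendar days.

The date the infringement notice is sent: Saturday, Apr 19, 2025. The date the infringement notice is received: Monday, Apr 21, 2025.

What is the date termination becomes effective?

Jun 7, 2025

Adding 25 calendar days to Apr 21, 2025 gives May 16, 2025, which is the last day of the cure period.
The last day of the consultation period: counting 10 business days from Friday, May 16, 2025 (May 19, May 20, May 21, May 22, May 23, May 26, May 27, May 28, May 29, May 30, skipping weekends) reaches Friday, May 30, 2025.
The date termination becomes effective: May 30, 2025 + 8 days = Jun 7, 2025.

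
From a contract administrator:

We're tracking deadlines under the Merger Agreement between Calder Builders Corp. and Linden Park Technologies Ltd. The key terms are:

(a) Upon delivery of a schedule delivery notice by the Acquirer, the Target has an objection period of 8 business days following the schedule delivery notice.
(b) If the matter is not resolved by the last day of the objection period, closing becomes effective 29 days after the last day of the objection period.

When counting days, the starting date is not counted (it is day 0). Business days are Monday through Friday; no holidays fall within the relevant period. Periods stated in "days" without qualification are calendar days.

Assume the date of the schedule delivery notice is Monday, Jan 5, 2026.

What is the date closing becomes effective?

The last day of the objection period: counting 8 business days from Monday, Jan 5, 2026 (Jan 6, Jan 7, Jan 8, Jan 9, Jan 12, Jan 13, Jan 14, Jan 15, skipping weekends) reaches Thursday, Jan 15, 2026.
Adding 29 calendar days to Jan 15, 2026 gives Feb 13, 2026, which is the date closing becomes effective.

Feb 13, 2026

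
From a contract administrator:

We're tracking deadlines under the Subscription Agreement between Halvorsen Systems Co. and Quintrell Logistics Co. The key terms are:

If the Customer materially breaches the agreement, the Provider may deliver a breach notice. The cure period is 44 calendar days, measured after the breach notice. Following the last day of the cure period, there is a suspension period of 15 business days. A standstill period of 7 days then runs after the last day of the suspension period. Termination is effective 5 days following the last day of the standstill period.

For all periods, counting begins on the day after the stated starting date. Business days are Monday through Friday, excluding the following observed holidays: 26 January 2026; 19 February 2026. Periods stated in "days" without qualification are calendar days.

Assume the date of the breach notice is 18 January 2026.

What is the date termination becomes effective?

The last day of the cure period: 18 January 2026 + 44 days = 3 March 2026.
The last day of the suspension period: 15 business days after Tuesday, 3 March 2026, skipping weekends — Mar 4, Mar 5, Mar 6, Mar 9, …, Mar 20, Mar 23, Mar 24 — lands on Tuesday, 24 March 2026.
Adding 7 calendar days to 24 March 2026 gives 31 March 2026, which is the last day of the standstill period.
Adding 5 calendar days to 31 March 2026 gives 5 April 2026, which is the date termination becomes effective.

5 April 2026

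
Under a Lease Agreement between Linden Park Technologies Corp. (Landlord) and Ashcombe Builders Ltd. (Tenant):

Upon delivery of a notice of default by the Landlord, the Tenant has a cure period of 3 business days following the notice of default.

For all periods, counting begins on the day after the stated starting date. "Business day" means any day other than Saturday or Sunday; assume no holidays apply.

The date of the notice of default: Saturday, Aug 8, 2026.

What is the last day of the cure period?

The last day of the cure period: 3 business days after Saturday, Aug 8, 2026, skipping weekends — Aug 10, Aug 11, Aug 12 — lands on Wednesday, Aug 12, 2026.

Aug 12, 2026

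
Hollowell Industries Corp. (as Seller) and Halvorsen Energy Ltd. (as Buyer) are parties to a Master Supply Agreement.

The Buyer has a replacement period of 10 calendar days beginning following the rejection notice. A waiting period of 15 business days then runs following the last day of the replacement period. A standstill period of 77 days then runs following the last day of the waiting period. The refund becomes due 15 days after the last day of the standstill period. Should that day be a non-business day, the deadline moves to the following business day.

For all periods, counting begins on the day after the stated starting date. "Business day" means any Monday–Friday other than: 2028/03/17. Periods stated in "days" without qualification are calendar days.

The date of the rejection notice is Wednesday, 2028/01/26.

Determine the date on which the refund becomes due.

2028/05/29

Adding 10 calendar days to 2028/01/26 gives 2028/02/05, which is the last day of the replacement period.
From Saturday, 2028/02/05, 15 business days (Feb 7, Feb 8, Feb 9, Feb 10, …, Feb 23, Feb 24, Feb 25, skipping weekends) brings us to Friday, 2028/02/25, which is the last day of the waiting period.
Adding 77 calendar days to 2028/02/25 gives 2028/05/12, which is the last day of the standstill period.
The date on which the refund becomes due: 15 calendar days after 2028/05/12 is 2028/05/27. That falls on a Saturday, so it rolls to the next business day, Monday, 2028/05/29.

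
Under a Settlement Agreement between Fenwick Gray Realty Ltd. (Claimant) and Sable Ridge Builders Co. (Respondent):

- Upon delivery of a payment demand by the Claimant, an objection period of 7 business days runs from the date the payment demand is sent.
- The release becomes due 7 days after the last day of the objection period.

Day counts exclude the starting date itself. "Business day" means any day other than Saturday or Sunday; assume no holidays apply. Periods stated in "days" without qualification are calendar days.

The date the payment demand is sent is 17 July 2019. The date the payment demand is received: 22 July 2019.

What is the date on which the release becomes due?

2 August 2019

From Wednesday, 17 July 2019, 7 business days (Jul 18, Jul 19, Jul 22, Jul 23, Jul 24, Jul 25, Jul 26, skipping weekends) brings us to Friday, 26 July 2019, which is the last day of the objection period.
Adding 7 calendar days to 26 July 2019 gives 2 August 2019, which is the date on which the release becomes due.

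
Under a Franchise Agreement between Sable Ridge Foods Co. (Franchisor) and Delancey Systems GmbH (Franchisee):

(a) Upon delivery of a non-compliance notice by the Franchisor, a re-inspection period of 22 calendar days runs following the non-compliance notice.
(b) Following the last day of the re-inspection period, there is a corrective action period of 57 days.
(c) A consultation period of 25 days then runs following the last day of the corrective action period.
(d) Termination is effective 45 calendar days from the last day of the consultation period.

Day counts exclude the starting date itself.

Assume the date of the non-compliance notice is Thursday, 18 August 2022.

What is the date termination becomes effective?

14 January 2023

Adding 22 calendar days to 18 August 2022 gives 9 September 2022, which is the last day of the re-inspection period.
Adding 57 calendar days to 9 September 2022 gives 5 November 2022, which is the last day of the corrective action period.
The last day of the consultation period: 25 calendar days after 5 November 2022 is 30 November 2022.
The date termination becomes effective: 45 calendar days after 30 November 2022 is 14 January 2023.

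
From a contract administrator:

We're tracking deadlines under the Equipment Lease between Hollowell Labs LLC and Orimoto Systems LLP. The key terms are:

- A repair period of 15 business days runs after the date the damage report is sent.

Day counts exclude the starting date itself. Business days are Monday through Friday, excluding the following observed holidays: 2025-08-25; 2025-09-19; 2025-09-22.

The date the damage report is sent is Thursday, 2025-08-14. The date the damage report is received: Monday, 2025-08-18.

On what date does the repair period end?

2025-09-05

The last day of the repair period: 15 business days after Thursday, 2025-08-14, skipping weekends and the listed holiday on Aug 25 — Aug 15, Aug 18, Aug 19, Aug 20, …, Sep 3, Sep 4, Sep 5 — lands on Friday, 2025-09-05.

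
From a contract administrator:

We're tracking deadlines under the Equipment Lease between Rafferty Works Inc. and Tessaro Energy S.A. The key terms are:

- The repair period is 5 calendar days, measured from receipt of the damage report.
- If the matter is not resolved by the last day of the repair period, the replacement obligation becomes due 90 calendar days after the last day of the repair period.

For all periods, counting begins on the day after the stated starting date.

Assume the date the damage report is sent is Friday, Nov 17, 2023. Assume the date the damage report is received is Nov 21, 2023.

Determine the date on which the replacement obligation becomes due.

The last day of the repair period: Nov 21, 2023 + 5 days = Nov 26, 2023.
The date on which the replacement obligation becomes due: Nov 26, 2023 + 90 days = Feb 24, 2024.

Feb 24, 2024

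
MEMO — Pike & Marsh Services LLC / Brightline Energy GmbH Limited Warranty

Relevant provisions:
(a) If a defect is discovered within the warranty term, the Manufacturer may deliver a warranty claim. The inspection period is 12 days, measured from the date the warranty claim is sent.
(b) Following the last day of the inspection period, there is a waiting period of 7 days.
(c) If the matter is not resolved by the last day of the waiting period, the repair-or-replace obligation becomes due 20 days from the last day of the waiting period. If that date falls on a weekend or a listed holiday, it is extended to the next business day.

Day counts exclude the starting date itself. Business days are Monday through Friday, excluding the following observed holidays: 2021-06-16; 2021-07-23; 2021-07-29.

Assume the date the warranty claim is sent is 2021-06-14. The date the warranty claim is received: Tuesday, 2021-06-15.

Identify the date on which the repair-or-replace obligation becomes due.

Adding 12 calendar days to 2021-06-14 gives 2021-06-26, which is the last day of the inspection period.
The last day of the waiting period: 2021-06-26 + 7 days = 2021-07-03.
The date on which the repair-or-replace obligation becomes due: 20 calendar days after 2021-07-03 is 2021-07-23. That falls on Friday, a listed holiday, so it rolls to the next business day, Monday, 2021-07-26.

2021-07-26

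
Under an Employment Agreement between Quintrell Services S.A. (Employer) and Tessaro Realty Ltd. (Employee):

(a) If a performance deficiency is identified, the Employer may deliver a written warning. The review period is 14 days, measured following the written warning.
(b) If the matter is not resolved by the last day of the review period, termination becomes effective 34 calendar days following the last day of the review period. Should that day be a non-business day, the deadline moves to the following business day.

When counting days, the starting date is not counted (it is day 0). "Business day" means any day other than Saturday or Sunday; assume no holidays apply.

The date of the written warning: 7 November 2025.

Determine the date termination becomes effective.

25 December 2025

The last day of the review period: 14 calendar days after 7 November 2025 is 21 November 2025.
The date termination becomes effective: 34 calendar days after 21 November 2025 is 25 December 2025. 25 December 2025 is a Thursday, so no roll-forward applies.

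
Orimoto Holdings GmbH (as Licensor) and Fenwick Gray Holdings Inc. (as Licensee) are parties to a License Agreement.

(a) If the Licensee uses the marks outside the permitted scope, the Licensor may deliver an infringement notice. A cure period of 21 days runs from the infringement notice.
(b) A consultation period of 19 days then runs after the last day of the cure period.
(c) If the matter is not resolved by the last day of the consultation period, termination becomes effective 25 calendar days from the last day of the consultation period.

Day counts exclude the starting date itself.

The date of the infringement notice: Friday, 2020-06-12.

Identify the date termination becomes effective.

2020-08-16

Adding 21 calendar days to 2020-06-12 gives 2020-07-03, which is the last day of the cure period.
The last day of the consultation period: 19 calendar days after 2020-07-03 is 2020-07-22.
The date termination becomes effective: 25 calendar days after 2020-07-22 is 2020-08-16.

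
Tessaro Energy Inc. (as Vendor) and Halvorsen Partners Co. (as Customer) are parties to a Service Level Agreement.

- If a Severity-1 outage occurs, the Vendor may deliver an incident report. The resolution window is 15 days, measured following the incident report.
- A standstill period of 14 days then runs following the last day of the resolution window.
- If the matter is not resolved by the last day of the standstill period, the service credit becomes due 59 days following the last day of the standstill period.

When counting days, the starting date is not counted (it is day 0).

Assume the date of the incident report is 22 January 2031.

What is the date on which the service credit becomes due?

Adding 15 calendar days to 22 January 2031 gives 6 February 2031, which is the last day of the resolution window.
The last day of the standstill period: 6 February 2031 + 14 days = 20 February 2031.
The date on which the service credit becomes due: 20 February 2031 + 59 days = 20 April 2031.

20 April 2031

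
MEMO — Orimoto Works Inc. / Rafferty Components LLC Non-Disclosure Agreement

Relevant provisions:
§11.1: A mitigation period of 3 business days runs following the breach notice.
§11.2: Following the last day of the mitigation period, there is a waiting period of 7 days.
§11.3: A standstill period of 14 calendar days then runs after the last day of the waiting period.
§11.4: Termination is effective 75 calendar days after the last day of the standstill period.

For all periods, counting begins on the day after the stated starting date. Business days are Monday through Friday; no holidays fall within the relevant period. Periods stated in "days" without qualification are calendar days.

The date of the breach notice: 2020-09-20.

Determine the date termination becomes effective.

2020-12-28

From Sunday, 2020-09-20, 3 business days (Sep 21, Sep 22, Sep 23, skipping weekends) brings us to Wednesday, 2020-09-23, which is the last day of the mitigation period.
The last day of the waiting period: 2020-09-23 + 7 days = 2020-09-30.
The last day of the standstill period: 14 calendar days after 2020-09-30 is 2020-10-14.
The date termination becomes effective: 2020-10-14 + 75 days = 2020-12-28.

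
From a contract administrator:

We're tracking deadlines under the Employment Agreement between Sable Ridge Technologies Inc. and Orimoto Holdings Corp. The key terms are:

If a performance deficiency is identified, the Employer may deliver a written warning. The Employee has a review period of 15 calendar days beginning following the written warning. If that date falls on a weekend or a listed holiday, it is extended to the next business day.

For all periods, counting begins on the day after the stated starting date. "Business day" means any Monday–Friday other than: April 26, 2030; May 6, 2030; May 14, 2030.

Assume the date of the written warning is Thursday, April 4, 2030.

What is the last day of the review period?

Adding 15 calendar days to April 4, 2030 gives April 19, 2030, which is the last day of the review period. April 19, 2030 is a Friday and is not a listed holiday, so no roll-forward applies.

April 19, 2030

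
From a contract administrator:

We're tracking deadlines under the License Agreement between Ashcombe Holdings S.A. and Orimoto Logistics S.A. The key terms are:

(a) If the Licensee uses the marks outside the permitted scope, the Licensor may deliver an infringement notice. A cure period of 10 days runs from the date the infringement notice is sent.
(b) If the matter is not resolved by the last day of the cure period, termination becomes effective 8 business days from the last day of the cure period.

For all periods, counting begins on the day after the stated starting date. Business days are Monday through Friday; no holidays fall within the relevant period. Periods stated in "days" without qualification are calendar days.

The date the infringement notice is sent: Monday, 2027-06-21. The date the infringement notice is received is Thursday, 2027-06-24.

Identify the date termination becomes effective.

The last day of the cure period: 10 calendar days after 2027-06-21 is 2027-07-01.
The date termination becomes effective: counting 8 business days from Thursday, 2027-07-01 (Jul 2, Jul 5, Jul 6, Jul 7, Jul 8, Jul 9, Jul 12, Jul 13, skipping weekends) reaches Tuesday, 2027-07-13.

2027-07-13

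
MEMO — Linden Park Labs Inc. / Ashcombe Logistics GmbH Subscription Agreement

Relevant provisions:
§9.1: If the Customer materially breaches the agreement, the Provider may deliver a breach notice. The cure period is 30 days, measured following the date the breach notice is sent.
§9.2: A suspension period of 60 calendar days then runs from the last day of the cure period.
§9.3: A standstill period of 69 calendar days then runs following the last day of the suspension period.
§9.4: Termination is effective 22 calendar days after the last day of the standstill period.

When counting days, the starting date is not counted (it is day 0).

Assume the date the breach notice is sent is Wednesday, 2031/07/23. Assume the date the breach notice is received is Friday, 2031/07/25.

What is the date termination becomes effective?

2032/01/20

The last day of the cure period: 30 calendar days after 2031/07/23 is 2031/08/22.
The last day of the suspension period: 60 calendar days after 2031/08/22 is 2031/10/21.
Adding 69 calendar days to 2031/10/21 gives 2031/12/29, which is the last day of the standstill period.
Adding 22 calendar days to 2031/12/29 gives 2032/01/20, which is the date termination becomes effective.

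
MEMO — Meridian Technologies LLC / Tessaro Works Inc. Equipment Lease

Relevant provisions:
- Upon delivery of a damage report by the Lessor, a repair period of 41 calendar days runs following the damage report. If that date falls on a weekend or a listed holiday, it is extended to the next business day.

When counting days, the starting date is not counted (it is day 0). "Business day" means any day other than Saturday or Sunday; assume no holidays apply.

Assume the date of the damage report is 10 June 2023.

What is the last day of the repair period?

21 July 2023

The last day of the repair period: 41 calendar days after 10 June 2023 is 21 July 2023. 21 July 2023 is a Friday, so no roll-forward applies.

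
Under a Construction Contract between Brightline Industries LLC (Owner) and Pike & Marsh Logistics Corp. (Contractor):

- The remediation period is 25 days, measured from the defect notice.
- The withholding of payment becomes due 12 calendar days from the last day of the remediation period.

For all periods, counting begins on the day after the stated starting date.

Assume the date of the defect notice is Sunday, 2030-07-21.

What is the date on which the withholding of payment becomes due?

Adding 25 calendar days to 2030-07-21 gives 2030-08-15, which is the last day of the remediation period.
Adding 12 calendar days to 2030-08-15 gives 2030-08-27, which is the date on which the withholding of payment becomes due.

2030-08-27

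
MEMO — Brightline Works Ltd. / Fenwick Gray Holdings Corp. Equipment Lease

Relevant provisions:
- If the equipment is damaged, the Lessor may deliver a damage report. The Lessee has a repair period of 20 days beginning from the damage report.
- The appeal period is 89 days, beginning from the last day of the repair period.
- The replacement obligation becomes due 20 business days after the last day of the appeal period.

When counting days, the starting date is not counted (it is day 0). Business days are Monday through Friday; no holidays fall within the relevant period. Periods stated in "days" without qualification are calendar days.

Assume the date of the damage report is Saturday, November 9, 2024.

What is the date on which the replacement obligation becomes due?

Adding 20 calendar days to November 9, 2024 gives November 29, 2024, which is the last day of the repair period.
Adding 89 calendar days to November 29, 2024 gives February 26, 2025, which is the last day of the appeal period.
The date on which the replacement obligation becomes due: counting 20 business days from Wednesday, February 26, 2025 (Feb 27, Feb 28, Mar 3, Mar 4, …, Mar 24, Mar 25, Mar 26, skipping weekends) reaches Wednesday, March 26, 2025.

March 26, 2025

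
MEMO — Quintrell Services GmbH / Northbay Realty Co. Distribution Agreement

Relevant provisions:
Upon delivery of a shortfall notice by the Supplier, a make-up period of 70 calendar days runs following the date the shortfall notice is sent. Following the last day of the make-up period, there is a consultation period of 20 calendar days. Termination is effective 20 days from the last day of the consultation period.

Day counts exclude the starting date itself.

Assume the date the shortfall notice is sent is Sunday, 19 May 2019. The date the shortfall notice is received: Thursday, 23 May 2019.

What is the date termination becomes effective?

6 September 2019

The last day of the make-up period: 70 calendar days after 19 May 2019 is 28 July 2019.
The last day of the consultation period: 28 July 2019 + 20 days = 17 August 2019.
Adding 20 calendar days to 17 August 2019 gives 6 September 2019, which is the date termination becomes effective.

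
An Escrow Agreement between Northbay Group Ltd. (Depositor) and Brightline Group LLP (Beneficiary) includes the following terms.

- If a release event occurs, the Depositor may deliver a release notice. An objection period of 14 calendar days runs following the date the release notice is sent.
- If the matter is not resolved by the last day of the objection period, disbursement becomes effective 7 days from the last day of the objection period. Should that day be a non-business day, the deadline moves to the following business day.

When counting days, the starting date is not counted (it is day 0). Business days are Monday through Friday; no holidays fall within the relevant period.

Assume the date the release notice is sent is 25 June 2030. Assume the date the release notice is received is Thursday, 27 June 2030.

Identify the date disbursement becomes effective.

16 July 2030

The last day of the objection period: 14 calendar days after 25 June 2030 is 9 July 2030.
Adding 7 calendar days to 9 July 2030 gives 16 July 2030, which is the date disbursement becomes effective. 16 July 2030 is a Tuesday, so no roll-forward applies.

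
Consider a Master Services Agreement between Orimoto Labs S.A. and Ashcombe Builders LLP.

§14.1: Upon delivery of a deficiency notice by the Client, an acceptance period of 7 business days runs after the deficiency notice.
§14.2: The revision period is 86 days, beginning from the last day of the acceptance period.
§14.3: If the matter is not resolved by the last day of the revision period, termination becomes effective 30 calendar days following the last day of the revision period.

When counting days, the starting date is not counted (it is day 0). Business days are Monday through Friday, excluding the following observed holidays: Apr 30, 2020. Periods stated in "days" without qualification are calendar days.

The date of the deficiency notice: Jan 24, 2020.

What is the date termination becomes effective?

May 30, 2020

The last day of the acceptance period: counting 7 business days from Friday, Jan 24, 2020 (Jan 27, Jan 28, Jan 29, Jan 30, Jan 31, Feb 3, Feb 4, skipping weekends) reaches Tuesday, Feb 4, 2020.
Adding 86 calendar days to Feb 4, 2020 gives Apr 30, 2020, which is the last day of the revision period.
The date termination becomes effective: Apr 30, 2020 + 30 days = May 30, 2020.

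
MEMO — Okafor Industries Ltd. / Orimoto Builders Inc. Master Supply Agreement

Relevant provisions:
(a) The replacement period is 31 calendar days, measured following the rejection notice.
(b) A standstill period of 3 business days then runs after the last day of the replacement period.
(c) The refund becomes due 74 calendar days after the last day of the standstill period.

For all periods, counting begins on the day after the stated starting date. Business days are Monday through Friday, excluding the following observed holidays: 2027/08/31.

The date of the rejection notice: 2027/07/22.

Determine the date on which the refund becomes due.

The last day of the replacement period: 2027/07/22 + 31 days = 2027/08/22.
The last day of the standstill period: 3 business days after Sunday, 2027/08/22, skipping weekends — Aug 23, Aug 24, Aug 25 — lands on Wednesday, 2027/08/25.
The date on which the refund becomes due: 2027/08/25 + 74 days = 2027/11/07.

2027/11/07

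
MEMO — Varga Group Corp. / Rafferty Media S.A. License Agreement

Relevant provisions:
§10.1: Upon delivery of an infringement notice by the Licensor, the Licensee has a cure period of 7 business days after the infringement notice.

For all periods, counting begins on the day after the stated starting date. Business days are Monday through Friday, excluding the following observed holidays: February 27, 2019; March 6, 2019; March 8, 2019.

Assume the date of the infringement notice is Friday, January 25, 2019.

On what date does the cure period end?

February 5, 2019

The last day of the cure period: 7 business days after Friday, January 25, 2019, skipping weekends — Jan 28, Jan 29, Jan 30, Jan 31, Feb 1, Feb 4, Feb 5 — lands on Tuesday, February 5, 2019.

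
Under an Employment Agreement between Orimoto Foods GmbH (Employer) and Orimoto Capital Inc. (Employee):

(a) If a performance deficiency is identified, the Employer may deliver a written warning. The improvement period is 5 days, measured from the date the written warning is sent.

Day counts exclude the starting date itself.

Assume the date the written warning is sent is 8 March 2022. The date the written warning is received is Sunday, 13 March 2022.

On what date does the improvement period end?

Adding 5 calendar days to 8 March 2022 gives 13 March 2022, which is the last day of the improvement period.

13 March 2022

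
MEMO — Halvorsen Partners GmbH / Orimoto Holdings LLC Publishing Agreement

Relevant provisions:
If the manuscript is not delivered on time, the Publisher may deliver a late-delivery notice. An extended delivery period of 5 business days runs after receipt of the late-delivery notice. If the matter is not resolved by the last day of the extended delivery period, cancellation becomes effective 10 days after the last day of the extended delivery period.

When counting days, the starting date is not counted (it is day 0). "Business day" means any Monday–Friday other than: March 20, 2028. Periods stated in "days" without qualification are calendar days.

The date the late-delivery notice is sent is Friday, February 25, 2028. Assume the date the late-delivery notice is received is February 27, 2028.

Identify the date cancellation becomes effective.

The last day of the extended delivery period: counting 5 business days from Sunday, February 27, 2028 (Feb 28, Feb 29, Mar 1, Mar 2, Mar 3, skipping weekends) reaches Friday, March 3, 2028.
Adding 10 calendar days to March 3, 2028 gives March 13, 2028, which is the date cancellation becomes effective.

March 13, 2028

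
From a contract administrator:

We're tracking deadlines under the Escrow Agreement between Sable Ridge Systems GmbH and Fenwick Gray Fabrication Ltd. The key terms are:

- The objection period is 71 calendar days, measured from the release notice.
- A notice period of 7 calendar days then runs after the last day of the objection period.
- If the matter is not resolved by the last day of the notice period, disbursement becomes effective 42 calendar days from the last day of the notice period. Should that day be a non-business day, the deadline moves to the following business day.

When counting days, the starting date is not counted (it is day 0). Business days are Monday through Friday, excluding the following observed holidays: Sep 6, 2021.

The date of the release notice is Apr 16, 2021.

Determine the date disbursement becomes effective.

The last day of the objection period: 71 calendar days after Apr 16, 2021 is Jun 26, 2021.
The last day of the notice period: Jun 26, 2021 + 7 days = Jul 3, 2021.
Adding 42 calendar days to Jul 3, 2021 gives Aug 14, 2021, which is the date disbursement becomes effective. That falls on a Saturday, so it rolls to the next business day, Monday, Aug 16, 2021.

Aug 16, 2021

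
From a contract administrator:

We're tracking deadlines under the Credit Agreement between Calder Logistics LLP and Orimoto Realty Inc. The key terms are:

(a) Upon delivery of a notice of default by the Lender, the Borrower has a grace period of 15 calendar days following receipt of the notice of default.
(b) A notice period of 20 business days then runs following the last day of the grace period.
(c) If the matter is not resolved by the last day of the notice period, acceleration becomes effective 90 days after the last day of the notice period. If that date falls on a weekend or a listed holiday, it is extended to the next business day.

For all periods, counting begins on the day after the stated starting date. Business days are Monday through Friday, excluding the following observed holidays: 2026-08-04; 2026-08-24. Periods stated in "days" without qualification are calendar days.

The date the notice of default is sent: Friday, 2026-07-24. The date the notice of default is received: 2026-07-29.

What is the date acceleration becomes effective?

The last day of the grace period: 15 calendar days after 2026-07-29 is 2026-08-13.
The last day of the notice period: counting 20 business days from Thursday, 2026-08-13 (Aug 14, Aug 17, Aug 18, Aug 19, …, Sep 9, Sep 10, Sep 11, skipping weekends and the listed holiday on Aug 24) reaches Friday, 2026-09-11.
The date acceleration becomes effective: 2026-09-11 + 90 days = 2026-12-10. 2026-12-10 is a Thursday and is not a listed holiday, so no roll-forward applies.

2026-12-10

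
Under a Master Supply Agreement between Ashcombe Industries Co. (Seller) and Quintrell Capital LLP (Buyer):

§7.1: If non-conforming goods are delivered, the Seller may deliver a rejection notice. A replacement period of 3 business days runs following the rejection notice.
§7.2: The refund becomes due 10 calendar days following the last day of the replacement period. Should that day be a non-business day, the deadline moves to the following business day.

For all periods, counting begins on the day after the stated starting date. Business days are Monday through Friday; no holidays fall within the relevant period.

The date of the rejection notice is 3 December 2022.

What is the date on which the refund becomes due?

From Saturday, 3 December 2022, 3 business days (Dec 5, Dec 6, Dec 7, skipping weekends) brings us to Wednesday, 7 December 2022, which is the last day of the replacement period.
The date on which the refund becomes due: 10 calendar days after 7 December 2022 is 17 December 2022. That falls on a Saturday, so it rolls to the next business day, Monday, 19 December 2022.

19 December 2022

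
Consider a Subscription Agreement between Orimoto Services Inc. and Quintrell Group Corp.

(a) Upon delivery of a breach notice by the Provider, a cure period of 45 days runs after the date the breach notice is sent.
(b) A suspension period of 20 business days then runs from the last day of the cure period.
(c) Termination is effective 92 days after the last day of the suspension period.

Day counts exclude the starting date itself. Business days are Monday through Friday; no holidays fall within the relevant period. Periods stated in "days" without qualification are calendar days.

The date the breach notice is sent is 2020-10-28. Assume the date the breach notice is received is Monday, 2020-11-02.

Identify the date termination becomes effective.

2021-04-10

Adding 45 calendar days to 2020-10-28 gives 2020-12-12, which is the last day of the cure period.
The last day of the suspension period: counting 20 business days from Saturday, 2020-12-12 (Dec 14, Dec 15, Dec 16, Dec 17, …, Jan 6, Jan 7, Jan 8, skipping weekends) reaches Friday, 2021-01-08.
The date termination becomes effective: 92 calendar days after 2021-01-08 is 2021-04-10.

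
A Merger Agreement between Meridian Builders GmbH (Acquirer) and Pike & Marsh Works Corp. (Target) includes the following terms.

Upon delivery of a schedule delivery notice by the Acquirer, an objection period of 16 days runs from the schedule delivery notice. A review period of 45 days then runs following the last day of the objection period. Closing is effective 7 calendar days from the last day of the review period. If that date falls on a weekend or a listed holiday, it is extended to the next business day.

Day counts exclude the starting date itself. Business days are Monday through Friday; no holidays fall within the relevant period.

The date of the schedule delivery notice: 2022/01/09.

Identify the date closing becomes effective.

Adding 16 calendar days to 2022/01/09 gives 2022/01/25, which is the last day of the objection period.
Adding 45 calendar days to 2022/01/25 gives 2022/03/11, which is the last day of the review period.
The date closing becomes effective: 2022/03/11 + 7 days = 2022/03/18. 2022/03/18 is a Friday, so no roll-forward applies.

2022/03/18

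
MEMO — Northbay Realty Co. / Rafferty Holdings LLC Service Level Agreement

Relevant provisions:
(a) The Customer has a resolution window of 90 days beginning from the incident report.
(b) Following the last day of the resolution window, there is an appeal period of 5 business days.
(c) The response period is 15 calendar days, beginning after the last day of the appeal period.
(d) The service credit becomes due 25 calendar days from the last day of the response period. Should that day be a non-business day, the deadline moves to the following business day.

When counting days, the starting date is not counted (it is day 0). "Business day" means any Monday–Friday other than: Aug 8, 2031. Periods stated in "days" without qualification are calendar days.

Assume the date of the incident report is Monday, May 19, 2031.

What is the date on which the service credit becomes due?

The last day of the resolution window: 90 calendar days after May 19, 2031 is Aug 17, 2031.
The last day of the appeal period: counting 5 business days from Sunday, Aug 17, 2031 (Aug 18, Aug 19, Aug 20, Aug 21, Aug 22, skipping weekends) reaches Friday, Aug 22, 2031.
Adding 15 calendar days to Aug 22, 2031 gives Sep 6, 2031, which is the last day of the response period.
Adding 25 calendar days to Sep 6, 2031 gives Oct 1, 2031, which is the date on which the service credit becomes due. Oct 1, 2031 is a Wednesday and is not a listed holiday, so no roll-forward applies.

Oct 1, 2031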